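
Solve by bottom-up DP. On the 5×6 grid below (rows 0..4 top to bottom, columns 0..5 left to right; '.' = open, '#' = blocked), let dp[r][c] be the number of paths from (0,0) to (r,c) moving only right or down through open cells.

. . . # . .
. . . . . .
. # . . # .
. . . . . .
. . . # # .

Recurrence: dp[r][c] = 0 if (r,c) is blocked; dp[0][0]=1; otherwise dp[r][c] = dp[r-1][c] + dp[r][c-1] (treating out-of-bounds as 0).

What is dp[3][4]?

10

r\c   0   1   2   3   4   5
  0   1   1   1   0   0   0
  1   1   2   3   3   3   3
  2   1   0   3   6   0   3
  3   1   1   4  10  10  13
  4   1   2   6   0   0  13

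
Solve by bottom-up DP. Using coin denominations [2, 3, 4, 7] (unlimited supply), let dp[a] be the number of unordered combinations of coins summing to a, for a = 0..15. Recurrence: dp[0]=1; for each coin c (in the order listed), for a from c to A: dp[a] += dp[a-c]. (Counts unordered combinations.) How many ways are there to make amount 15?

11

after  coin     0     1     2     3     4     5     6     7     8     9    10    11    12    13    14    15
          2     1     0     1     0     1     0     1     0     1     0     1     0     1     0     1     0
          3     1     0     1     1     1     1     2     1     2     2     2     2     3     2     3     3
          4     1     0     1     1     2     1     3     2     4     3     5     4     7     5     8     7
          7     1     0     1     1     2     1     3     3     4     4     6     6     8     8    11    11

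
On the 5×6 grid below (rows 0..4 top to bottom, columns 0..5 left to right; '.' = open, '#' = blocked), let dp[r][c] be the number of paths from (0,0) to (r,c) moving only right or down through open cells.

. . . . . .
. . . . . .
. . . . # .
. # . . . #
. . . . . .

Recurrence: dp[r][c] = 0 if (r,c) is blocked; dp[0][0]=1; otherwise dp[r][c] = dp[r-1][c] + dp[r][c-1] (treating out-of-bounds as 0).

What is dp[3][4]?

r\c   0   1   2   3   4   5
  0   1   1   1   1   1   1
  1   1   2   3   4   5   6
  2   1   3   6  10   0   6
  3   1   0   6  16  16   0
  4   1   1   7  23  39  39

16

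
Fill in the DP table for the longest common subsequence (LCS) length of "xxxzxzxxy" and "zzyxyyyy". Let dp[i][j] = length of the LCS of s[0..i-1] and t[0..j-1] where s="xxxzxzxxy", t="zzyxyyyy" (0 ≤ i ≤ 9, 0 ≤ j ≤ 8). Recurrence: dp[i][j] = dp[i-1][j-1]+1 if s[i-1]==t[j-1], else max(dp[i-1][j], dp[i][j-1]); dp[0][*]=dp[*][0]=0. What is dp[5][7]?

2

   ''  z  z  y  x  y  y  y  y
''  0  0  0  0  0  0  0  0  0
 x  0  0  0  0  1  1  1  1  1
 x  0  0  0  0  1  1  1  1  1
 x  0  0  0  0  1  1  1  1  1
 z  0  1  1  1  1  1  1  1  1
 x  0  1  1  1  2  2  2  2  2
 z  0  1  2  2  2  2  2  2  2
 x  0  1  2  2  3  3  3  3  3
 x  0  1  2  2  3  3  3  3  3
 y  0  1  2  3  3  4  4  4  4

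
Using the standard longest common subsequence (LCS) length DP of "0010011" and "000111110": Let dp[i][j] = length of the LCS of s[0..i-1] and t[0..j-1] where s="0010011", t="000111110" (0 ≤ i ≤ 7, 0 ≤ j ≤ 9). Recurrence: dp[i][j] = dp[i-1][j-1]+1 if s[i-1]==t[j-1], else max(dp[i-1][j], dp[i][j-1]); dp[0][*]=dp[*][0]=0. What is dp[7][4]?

   ''  0  0  0  1  1  1  1  1  0
''  0  0  0  0  0  0  0  0  0  0
 0  0  1  1  1  1  1  1  1  1  1
 0  0  1  2  2  2  2  2  2  2  2
 1  0  1  2  2  3  3  3  3  3  3
 0  0  1  2  3  3  3  3  3  3  4
 0  0  1  2  3  3  3  3  3  3  4
 1  0  1  2  3  4  4  4  4  4  4
 1  0  1  2  3  4  5  5  5  5  5

4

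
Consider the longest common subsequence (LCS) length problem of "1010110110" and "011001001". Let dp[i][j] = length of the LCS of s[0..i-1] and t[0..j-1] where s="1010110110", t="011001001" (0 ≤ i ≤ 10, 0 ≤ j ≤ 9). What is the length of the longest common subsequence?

   ''  0  1  1  0  0  1  0  0  1
''  0  0  0  0  0  0  0  0  0  0
 1  0  0  1  1  1  1  1  1  1  1
 0  0  1  1  1  2  2  2  2  2  2
 1  0  1  2  2  2  2  3  3  3  3
 0  0  1  2  2  3  3  3  4  4  4
 1  0  1  2  3  3  3  4  4  4  5
 1  0  1  2  3  3  3  4  4  4  5
 0  0  1  2  3  4  4  4  5  5  5
 1  0  1  2  3  4  4  5  5  5  6
 1  0  1  2  3  4  4  5  5  5  6
 0  0  1  2  3  4  5  5  6  6  6

6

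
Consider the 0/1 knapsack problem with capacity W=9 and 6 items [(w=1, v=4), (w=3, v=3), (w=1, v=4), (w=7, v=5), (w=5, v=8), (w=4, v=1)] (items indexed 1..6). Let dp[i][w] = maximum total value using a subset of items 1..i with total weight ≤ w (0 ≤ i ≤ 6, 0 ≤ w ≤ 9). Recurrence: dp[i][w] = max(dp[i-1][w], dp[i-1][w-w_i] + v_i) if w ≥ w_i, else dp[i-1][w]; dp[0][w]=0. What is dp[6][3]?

i\w   0   1   2   3   4   5   6   7   8   9
  0   0   0   0   0   0   0   0   0   0   0
  1   0   4   4   4   4   4   4   4   4   4
  2   0   4   4   4   7   7   7   7   7   7
  3   0   4   8   8   8  11  11  11  11  11
  4   0   4   8   8   8  11  11  11  11  13
  5   0   4   8   8   8  11  12  16  16  16
  6   0   4   8   8   8  11  12  16  16  16

8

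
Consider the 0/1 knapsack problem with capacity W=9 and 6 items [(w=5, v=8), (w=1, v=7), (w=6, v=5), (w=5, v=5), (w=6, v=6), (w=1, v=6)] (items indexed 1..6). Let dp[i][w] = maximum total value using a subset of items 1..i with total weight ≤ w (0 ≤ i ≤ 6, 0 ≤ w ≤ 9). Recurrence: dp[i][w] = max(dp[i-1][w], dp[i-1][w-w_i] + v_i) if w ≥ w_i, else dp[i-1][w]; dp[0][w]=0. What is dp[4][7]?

15

i\w   0   1   2   3   4   5   6   7   8   9
  0   0   0   0   0   0   0   0   0   0   0
  1   0   0   0   0   0   8   8   8   8   8
  2   0   7   7   7   7   8  15  15  15  15
  3   0   7   7   7   7   8  15  15  15  15
  4   0   7   7   7   7   8  15  15  15  15
  5   0   7   7   7   7   8  15  15  15  15
  6   0   7  13  13  13  13  15  21  21  21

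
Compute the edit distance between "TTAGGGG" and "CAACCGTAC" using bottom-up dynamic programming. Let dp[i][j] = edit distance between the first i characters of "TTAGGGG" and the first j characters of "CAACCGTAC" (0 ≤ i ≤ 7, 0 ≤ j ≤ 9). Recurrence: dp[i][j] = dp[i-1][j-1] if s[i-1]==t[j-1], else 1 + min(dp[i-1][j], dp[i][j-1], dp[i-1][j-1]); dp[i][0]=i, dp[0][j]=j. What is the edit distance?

7

   ''  C  A  A  C  C  G  T  A  C
''  0  1  2  3  4  5  6  7  8  9
 T  1  1  2  3  4  5  6  6  7  8
 T  2  2  2  3  4  5  6  6  7  8
 A  3  3  2  2  3  4  5  6  6  7
 G  4  4  3  3  3  4  4  5  6  7
 G  5  5  4  4  4  4  4  5  6  7
 G  6  6  5  5  5  5  4  5  6  7
 G  7  7  6  6  6  6  5  5  6  7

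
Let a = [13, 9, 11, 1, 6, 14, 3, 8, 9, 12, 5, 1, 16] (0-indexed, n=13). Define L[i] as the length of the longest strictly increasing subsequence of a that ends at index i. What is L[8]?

4

   i    0    1    2    3    4    5    6    7    8    9   10   11   12
a[i]   13    9   11    1    6   14    3    8    9   12    5    1   16
L[i]    1    1    2    1    2    3    2    3    4    5    3    1    6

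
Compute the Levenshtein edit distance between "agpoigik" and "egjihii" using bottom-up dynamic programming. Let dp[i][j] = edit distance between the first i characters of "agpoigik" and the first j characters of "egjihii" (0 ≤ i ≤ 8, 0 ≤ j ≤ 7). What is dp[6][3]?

   ''  e  g  j  i  h  i  i
''  0  1  2  3  4  5  6  7
 a  1  1  2  3  4  5  6  7
 g  2  2  1  2  3  4  5  6
 p  3  3  2  2  3  4  5  6
 o  4  4  3  3  3  4  5  6
 i  5  5  4  4  3  4  4  5
 g  6  6  5  5  4  4  5  5
 i  7  7  6  6  5  5  4  5
 k  8  8  7  7  6  6  5  5

5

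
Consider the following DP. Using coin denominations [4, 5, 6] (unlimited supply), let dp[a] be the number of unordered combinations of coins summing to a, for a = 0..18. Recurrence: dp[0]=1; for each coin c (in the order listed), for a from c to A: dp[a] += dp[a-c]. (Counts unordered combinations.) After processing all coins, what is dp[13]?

after  coin     0     1     2     3     4     5     6     7     8     9    10    11    12    13    14    15    16    17    18
          4     1     0     0     0     1     0     0     0     1     0     0     0     1     0     0     0     1     0     0
          5     1     0     0     0     1     1     0     0     1     1     1     0     1     1     1     1     1     1     1
          6     1     0     0     0     1     1     1     0     1     1     2     1     2     1     2     2     3     2     3

1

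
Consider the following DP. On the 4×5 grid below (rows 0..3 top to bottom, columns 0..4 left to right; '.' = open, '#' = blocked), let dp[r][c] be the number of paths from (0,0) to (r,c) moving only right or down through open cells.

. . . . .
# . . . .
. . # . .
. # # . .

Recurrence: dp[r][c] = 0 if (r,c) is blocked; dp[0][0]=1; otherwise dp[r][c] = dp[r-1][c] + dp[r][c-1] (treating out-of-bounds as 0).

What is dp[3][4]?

10

r\c   0   1   2   3   4
  0   1   1   1   1   1
  1   0   1   2   3   4
  2   0   1   0   3   7
  3   0   0   0   3  10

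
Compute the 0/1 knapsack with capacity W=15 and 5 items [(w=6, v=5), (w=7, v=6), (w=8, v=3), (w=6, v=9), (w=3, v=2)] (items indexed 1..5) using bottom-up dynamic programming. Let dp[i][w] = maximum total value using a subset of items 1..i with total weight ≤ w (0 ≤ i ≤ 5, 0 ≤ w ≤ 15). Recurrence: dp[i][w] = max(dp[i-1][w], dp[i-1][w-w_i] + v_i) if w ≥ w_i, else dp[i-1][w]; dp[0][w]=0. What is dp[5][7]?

9

i\w   0   1   2   3   4   5   6   7   8   9  10  11  12  13  14  15
  0   0   0   0   0   0   0   0   0   0   0   0   0   0   0   0   0
  1   0   0   0   0   0   0   5   5   5   5   5   5   5   5   5   5
  2   0   0   0   0   0   0   5   6   6   6   6   6   6  11  11  11
  3   0   0   0   0   0   0   5   6   6   6   6   6   6  11  11  11
  4   0   0   0   0   0   0   9   9   9   9   9   9  14  15  15  15
  5   0   0   0   2   2   2   9   9   9  11  11  11  14  15  15  16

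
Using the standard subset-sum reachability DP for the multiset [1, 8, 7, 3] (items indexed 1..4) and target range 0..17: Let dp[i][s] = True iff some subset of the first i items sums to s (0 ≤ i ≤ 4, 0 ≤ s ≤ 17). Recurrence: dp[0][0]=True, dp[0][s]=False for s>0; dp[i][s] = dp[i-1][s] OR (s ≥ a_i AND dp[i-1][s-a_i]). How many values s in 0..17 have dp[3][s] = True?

i\s   0   1   2   3   4   5   6   7   8   9  10  11  12  13  14  15  16  17
  0   T   F   F   F   F   F   F   F   F   F   F   F   F   F   F   F   F   F
  1   T   T   F   F   F   F   F   F   F   F   F   F   F   F   F   F   F   F
  2   T   T   F   F   F   F   F   F   T   T   F   F   F   F   F   F   F   F
  3   T   T   F   F   F   F   F   T   T   T   F   F   F   F   F   T   T   F
  4   T   T   F   T   T   F   F   T   T   T   T   T   T   F   F   T   T   F

7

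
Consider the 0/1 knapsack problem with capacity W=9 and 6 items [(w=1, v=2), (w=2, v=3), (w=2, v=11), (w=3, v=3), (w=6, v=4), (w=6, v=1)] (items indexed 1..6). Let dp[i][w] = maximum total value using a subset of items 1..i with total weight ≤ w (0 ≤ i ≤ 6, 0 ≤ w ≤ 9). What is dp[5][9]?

19

i\w   0   1   2   3   4   5   6   7   8   9
  0   0   0   0   0   0   0   0   0   0   0
  1   0   2   2   2   2   2   2   2   2   2
  2   0   2   3   5   5   5   5   5   5   5
  3   0   2  11  13  14  16  16  16  16  16
  4   0   2  11  13  14  16  16  17  19  19
  5   0   2  11  13  14  16  16  17  19  19
  6   0   2  11  13  14  16  16  17  19  19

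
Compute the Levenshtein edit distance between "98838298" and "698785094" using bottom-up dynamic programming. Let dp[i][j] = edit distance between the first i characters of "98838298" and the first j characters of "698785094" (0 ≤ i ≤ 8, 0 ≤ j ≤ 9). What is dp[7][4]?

6

   ''  6  9  8  7  8  5  0  9  4
''  0  1  2  3  4  5  6  7  8  9
 9  1  1  1  2  3  4  5  6  7  8
 8  2  2  2  1  2  3  4  5  6  7
 8  3  3  3  2  2  2  3  4  5  6
 3  4  4  4  3  3  3  3  4  5  6
 8  5  5  5  4  4  3  4  4  5  6
 2  6  6  6  5  5  4  4  5  5  6
 9  7  7  6  6  6  5  5  5  5  6
 8  8  8  7  6  7  6  6  6  6  6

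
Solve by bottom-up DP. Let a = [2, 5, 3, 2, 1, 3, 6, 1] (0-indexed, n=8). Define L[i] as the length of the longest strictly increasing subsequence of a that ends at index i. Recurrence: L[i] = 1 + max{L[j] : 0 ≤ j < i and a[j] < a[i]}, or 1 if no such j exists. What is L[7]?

   i    0    1    2    3    4    5    6    7
a[i]    2    5    3    2    1    3    6    1
L[i]    1    2    2    1    1    2    3    1

1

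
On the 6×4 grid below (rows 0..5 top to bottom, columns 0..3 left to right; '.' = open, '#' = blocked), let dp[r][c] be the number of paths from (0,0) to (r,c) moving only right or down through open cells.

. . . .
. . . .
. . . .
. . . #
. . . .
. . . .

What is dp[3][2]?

r\c   0   1   2   3
  0   1   1   1   1
  1   1   2   3   4
  2   1   3   6  10
  3   1   4  10   0
  4   1   5  15  15
  5   1   6  21  36

10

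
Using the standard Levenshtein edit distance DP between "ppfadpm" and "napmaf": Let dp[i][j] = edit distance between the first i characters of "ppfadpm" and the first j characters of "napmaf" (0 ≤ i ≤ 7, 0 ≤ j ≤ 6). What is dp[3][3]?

   ''  n  a  p  m  a  f
''  0  1  2  3  4  5  6
 p  1  1  2  2  3  4  5
 p  2  2  2  2  3  4  5
 f  3  3  3  3  3  4  4
 a  4  4  3  4  4  3  4
 d  5  5  4  4  5  4  4
 p  6  6  5  4  5  5  5
 m  7  7  6  5  4  5  6

3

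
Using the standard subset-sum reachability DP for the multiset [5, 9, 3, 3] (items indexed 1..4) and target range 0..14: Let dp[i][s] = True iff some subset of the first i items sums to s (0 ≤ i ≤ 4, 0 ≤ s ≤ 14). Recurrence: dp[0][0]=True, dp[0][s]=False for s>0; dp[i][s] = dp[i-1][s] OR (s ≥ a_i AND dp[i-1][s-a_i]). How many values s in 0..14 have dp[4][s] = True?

i\s   0   1   2   3   4   5   6   7   8   9  10  11  12  13  14
  0   T   F   F   F   F   F   F   F   F   F   F   F   F   F   F
  1   T   F   F   F   F   T   F   F   F   F   F   F   F   F   F
  2   T   F   F   F   F   T   F   F   F   T   F   F   F   F   T
  3   T   F   F   T   F   T   F   F   T   T   F   F   T   F   T
  4   T   F   F   T   F   T   T   F   T   T   F   T   T   F   T

9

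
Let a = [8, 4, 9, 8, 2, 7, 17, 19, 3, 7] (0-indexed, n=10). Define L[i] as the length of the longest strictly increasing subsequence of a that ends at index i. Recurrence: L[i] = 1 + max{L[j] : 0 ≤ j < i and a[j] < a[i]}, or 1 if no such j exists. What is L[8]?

2

   i    0    1    2    3    4    5    6    7    8    9
a[i]    8    4    9    8    2    7   17   19    3    7
L[i]    1    1    2    2    1    2    3    4    2    3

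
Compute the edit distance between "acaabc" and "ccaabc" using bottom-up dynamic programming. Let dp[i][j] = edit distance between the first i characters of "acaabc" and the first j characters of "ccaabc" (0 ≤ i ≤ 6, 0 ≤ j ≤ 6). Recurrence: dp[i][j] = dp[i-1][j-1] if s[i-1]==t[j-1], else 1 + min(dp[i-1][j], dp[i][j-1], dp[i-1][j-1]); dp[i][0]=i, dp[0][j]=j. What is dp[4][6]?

   ''  c  c  a  a  b  c
''  0  1  2  3  4  5  6
 a  1  1  2  2  3  4  5
 c  2  1  1  2  3  4  4
 a  3  2  2  1  2  3  4
 a  4  3  3  2  1  2  3
 b  5  4  4  3  2  1  2
 c  6  5  4  4  3  2  1

3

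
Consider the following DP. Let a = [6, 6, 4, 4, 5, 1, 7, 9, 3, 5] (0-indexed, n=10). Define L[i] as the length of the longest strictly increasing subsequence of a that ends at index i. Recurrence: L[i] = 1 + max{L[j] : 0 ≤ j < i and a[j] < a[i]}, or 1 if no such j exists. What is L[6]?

3

   i    0    1    2    3    4    5    6    7    8    9
a[i]    6    6    4    4    5    1    7    9    3    5
L[i]    1    1    1    1    2    1    3    4    2    3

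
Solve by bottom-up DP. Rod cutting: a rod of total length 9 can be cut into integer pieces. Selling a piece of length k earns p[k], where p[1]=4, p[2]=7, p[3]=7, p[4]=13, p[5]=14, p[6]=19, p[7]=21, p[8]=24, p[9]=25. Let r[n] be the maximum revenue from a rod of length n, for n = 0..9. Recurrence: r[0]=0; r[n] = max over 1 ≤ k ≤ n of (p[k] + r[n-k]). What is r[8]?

32

   n    0    1    2    3    4    5    6    7    8    9
r[n]    0    4    8   12   16   20   24   28   32   36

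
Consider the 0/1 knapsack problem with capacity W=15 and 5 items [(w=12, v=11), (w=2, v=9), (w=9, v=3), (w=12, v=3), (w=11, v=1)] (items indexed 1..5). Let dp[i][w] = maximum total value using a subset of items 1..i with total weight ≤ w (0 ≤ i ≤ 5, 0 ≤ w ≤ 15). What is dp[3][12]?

i\w   0   1   2   3   4   5   6   7   8   9  10  11  12  13  14  15
  0   0   0   0   0   0   0   0   0   0   0   0   0   0   0   0   0
  1   0   0   0   0   0   0   0   0   0   0   0   0  11  11  11  11
  2   0   0   9   9   9   9   9   9   9   9   9   9  11  11  20  20
  3   0   0   9   9   9   9   9   9   9   9   9  12  12  12  20  20
  4   0   0   9   9   9   9   9   9   9   9   9  12  12  12  20  20
  5   0   0   9   9   9   9   9   9   9   9   9  12  12  12  20  20

12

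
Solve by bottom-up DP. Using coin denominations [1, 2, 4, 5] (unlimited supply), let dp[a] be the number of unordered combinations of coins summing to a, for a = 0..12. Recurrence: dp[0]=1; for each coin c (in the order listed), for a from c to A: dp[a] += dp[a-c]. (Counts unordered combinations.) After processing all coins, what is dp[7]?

8

after  coin     0     1     2     3     4     5     6     7     8     9    10    11    12
          1     1     1     1     1     1     1     1     1     1     1     1     1     1
          2     1     1     2     2     3     3     4     4     5     5     6     6     7
          4     1     1     2     2     4     4     6     6     9     9    12    12    16
          5     1     1     2     2     4     5     7     8    11    13    17    19    24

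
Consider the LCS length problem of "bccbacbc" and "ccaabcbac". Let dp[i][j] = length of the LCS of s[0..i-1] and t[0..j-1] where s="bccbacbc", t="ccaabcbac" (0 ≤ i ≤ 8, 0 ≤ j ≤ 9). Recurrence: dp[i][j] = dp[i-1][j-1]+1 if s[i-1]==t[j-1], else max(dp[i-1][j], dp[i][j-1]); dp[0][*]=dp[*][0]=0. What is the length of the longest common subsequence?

6

   ''  c  c  a  a  b  c  b  a  c
''  0  0  0  0  0  0  0  0  0  0
 b  0  0  0  0  0  1  1  1  1  1
 c  0  1  1  1  1  1  2  2  2  2
 c  0  1  2  2  2  2  2  2  2  3
 b  0  1  2  2  2  3  3  3  3  3
 a  0  1  2  3  3  3  3  3  4  4
 c  0  1  2  3  3  3  4  4  4  5
 b  0  1  2  3  3  4  4  5  5  5
 c  0  1  2  3  3  4  5  5  5  6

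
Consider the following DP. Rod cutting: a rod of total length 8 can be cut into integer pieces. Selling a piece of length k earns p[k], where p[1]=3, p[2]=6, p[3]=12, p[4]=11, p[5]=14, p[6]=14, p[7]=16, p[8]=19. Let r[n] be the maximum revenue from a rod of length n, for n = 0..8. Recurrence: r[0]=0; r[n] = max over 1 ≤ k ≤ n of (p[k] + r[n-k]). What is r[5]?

18

   n    0    1    2    3    4    5    6    7    8
r[n]    0    3    6   12   15   18   24   27   30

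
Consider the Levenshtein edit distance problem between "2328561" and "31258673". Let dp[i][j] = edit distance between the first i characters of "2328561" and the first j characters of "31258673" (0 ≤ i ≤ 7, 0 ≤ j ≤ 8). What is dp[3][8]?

7

   ''  3  1  2  5  8  6  7  3
''  0  1  2  3  4  5  6  7  8
 2  1  1  2  2  3  4  5  6  7
 3  2  1  2  3  3  4  5  6  6
 2  3  2  2  2  3  4  5  6  7
 8  4  3  3  3  3  3  4  5  6
 5  5  4  4  4  3  4  4  5  6
 6  6  5  5  5  4  4  4  5  6
 1  7  6  5  6  5  5  5  5  6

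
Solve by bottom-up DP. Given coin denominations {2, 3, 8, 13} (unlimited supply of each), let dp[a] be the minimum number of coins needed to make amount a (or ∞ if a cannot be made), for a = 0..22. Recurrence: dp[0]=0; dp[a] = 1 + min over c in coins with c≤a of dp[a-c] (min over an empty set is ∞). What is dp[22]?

 a  0  1  2  3  4  5  6  7  8  9 10 11 12 13 14 15 16 17 18 19 20 21 22
dp  0  -  1  1  2  2  2  3  1  3  2  2  3  1  3  2  2  3  3  3  4  2  4
(- denotes ∞ / unreachable)

4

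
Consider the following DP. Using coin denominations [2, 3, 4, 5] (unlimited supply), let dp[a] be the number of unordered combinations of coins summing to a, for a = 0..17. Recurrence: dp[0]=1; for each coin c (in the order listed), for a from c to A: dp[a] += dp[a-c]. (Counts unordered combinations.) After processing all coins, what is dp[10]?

after  coin     0     1     2     3     4     5     6     7     8     9    10    11    12    13    14    15    16    17
          2     1     0     1     0     1     0     1     0     1     0     1     0     1     0     1     0     1     0
          3     1     0     1     1     1     1     2     1     2     2     2     2     3     2     3     3     3     3
          4     1     0     1     1     2     1     3     2     4     3     5     4     7     5     8     7    10     8
          5     1     0     1     1     2     2     3     3     5     5     7     7    10    10    13    14    17    18

7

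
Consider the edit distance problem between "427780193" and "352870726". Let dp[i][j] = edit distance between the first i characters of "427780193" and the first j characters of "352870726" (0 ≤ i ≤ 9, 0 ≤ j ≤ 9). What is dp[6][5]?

   ''  3  5  2  8  7  0  7  2  6
''  0  1  2  3  4  5  6  7  8  9
 4  1  1  2  3  4  5  6  7  8  9
 2  2  2  2  2  3  4  5  6  7  8
 7  3  3  3  3  3  3  4  5  6  7
 7  4  4  4  4  4  3  4  4  5  6
 8  5  5  5  5  4  4  4  5  5  6
 0  6  6  6  6  5  5  4  5  6  6
 1  7  7  7  7  6  6  5  5  6  7
 9  8  8  8  8  7  7  6  6  6  7
 3  9  8  9  9  8  8  7  7  7  7

5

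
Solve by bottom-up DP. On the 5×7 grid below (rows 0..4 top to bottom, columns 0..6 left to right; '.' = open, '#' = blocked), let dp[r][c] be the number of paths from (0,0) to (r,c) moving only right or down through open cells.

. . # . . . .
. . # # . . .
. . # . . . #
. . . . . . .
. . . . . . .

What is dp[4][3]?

r\c   0   1   2   3   4   5   6
  0   1   1   0   0   0   0   0
  1   1   2   0   0   0   0   0
  2   1   3   0   0   0   0   0
  3   1   4   4   4   4   4   4
  4   1   5   9  13  17  21  25

13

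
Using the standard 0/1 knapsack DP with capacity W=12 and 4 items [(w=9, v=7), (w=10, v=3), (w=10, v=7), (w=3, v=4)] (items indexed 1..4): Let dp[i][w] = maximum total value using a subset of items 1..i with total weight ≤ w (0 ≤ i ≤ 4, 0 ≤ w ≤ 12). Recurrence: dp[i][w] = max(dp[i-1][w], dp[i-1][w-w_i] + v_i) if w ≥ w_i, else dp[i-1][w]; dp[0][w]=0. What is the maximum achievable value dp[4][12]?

i\w   0   1   2   3   4   5   6   7   8   9  10  11  12
  0   0   0   0   0   0   0   0   0   0   0   0   0   0
  1   0   0   0   0   0   0   0   0   0   7   7   7   7
  2   0   0   0   0   0   0   0   0   0   7   7   7   7
  3   0   0   0   0   0   0   0   0   0   7   7   7   7
  4   0   0   0   4   4   4   4   4   4   7   7   7  11

11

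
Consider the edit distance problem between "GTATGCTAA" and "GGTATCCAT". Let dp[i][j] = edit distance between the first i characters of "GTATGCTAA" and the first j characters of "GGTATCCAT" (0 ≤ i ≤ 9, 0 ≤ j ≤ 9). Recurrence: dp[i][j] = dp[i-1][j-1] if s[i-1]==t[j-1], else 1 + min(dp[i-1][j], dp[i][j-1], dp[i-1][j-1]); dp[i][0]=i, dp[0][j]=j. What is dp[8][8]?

3

   ''  G  G  T  A  T  C  C  A  T
''  0  1  2  3  4  5  6  7  8  9
 G  1  0  1  2  3  4  5  6  7  8
 T  2  1  1  1  2  3  4  5  6  7
 A  3  2  2  2  1  2  3  4  5  6
 T  4  3  3  2  2  1  2  3  4  5
 G  5  4  3  3  3  2  2  3  4  5
 C  6  5  4  4  4  3  2  2  3  4
 T  7  6  5  4  5  4  3  3  3  3
 A  8  7  6  5  4  5  4  4  3  4
 A  9  8  7  6  5  5  5  5  4  4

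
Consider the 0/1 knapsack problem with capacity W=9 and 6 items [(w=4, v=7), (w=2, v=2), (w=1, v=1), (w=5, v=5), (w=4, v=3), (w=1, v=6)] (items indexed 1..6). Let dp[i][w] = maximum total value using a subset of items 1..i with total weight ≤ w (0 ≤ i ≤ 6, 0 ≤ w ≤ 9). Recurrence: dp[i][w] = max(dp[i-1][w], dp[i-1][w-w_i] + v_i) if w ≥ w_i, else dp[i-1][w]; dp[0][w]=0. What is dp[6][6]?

14

i\w   0   1   2   3   4   5   6   7   8   9
  0   0   0   0   0   0   0   0   0   0   0
  1   0   0   0   0   7   7   7   7   7   7
  2   0   0   2   2   7   7   9   9   9   9
  3   0   1   2   3   7   8   9  10  10  10
  4   0   1   2   3   7   8   9  10  10  12
  5   0   1   2   3   7   8   9  10  10  12
  6   0   6   7   8   9  13  14  15  16  16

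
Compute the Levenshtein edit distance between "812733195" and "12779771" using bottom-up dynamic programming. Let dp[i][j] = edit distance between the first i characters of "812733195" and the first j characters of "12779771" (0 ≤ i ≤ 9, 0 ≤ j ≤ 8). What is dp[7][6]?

4

   ''  1  2  7  7  9  7  7  1
''  0  1  2  3  4  5  6  7  8
 8  1  1  2  3  4  5  6  7  8
 1  2  1  2  3  4  5  6  7  7
 2  3  2  1  2  3  4  5  6  7
 7  4  3  2  1  2  3  4  5  6
 3  5  4  3  2  2  3  4  5  6
 3  6  5  4  3  3  3  4  5  6
 1  7  6  5  4  4  4  4  5  5
 9  8  7  6  5  5  4  5  5  6
 5  9  8  7  6  6  5  5  6  6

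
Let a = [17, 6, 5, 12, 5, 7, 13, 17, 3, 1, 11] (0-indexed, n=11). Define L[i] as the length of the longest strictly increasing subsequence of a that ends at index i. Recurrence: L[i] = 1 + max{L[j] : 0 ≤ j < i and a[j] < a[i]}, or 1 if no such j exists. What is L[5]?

2

   i    0    1    2    3    4    5    6    7    8    9   10
a[i]   17    6    5   12    5    7   13   17    3    1   11
L[i]    1    1    1    2    1    2    3    4    1    1    3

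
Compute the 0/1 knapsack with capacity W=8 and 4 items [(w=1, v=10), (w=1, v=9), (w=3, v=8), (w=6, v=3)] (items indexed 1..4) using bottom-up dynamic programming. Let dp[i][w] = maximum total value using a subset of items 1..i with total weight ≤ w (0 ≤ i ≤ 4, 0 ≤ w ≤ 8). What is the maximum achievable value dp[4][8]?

27

i\w   0   1   2   3   4   5   6   7   8
  0   0   0   0   0   0   0   0   0   0
  1   0  10  10  10  10  10  10  10  10
  2   0  10  19  19  19  19  19  19  19
  3   0  10  19  19  19  27  27  27  27
  4   0  10  19  19  19  27  27  27  27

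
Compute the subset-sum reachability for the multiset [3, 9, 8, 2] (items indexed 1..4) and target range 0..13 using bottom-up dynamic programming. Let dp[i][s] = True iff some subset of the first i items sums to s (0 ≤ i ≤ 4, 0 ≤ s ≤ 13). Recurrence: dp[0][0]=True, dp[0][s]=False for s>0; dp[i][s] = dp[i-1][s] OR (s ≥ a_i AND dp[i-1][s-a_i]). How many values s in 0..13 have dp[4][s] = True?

i\s   0   1   2   3   4   5   6   7   8   9  10  11  12  13
  0   T   F   F   F   F   F   F   F   F   F   F   F   F   F
  1   T   F   F   T   F   F   F   F   F   F   F   F   F   F
  2   T   F   F   T   F   F   F   F   F   T   F   F   T   F
  3   T   F   F   T   F   F   F   F   T   T   F   T   T   F
  4   T   F   T   T   F   T   F   F   T   T   T   T   T   T

10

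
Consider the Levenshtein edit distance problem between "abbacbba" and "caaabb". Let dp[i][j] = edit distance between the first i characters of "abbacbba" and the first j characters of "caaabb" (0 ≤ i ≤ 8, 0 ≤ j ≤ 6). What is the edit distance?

   ''  c  a  a  a  b  b
''  0  1  2  3  4  5  6
 a  1  1  1  2  3  4  5
 b  2  2  2  2  3  3  4
 b  3  3  3  3  3  3  3
 a  4  4  3  3  3  4  4
 c  5  4  4  4  4  4  5
 b  6  5  5  5  5  4  4
 b  7  6  6  6  6  5  4
 a  8  7  6  6  6  6  5

5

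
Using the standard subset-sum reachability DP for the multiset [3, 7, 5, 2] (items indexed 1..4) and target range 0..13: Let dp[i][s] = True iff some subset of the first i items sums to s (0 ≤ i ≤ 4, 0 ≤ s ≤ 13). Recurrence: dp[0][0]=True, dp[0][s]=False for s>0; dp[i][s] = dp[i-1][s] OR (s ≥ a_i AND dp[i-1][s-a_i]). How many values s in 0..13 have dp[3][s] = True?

7

i\s   0   1   2   3   4   5   6   7   8   9  10  11  12  13
  0   T   F   F   F   F   F   F   F   F   F   F   F   F   F
  1   T   F   F   T   F   F   F   F   F   F   F   F   F   F
  2   T   F   F   T   F   F   F   T   F   F   T   F   F   F
  3   T   F   F   T   F   T   F   T   T   F   T   F   T   F
  4   T   F   T   T   F   T   F   T   T   T   T   F   T   F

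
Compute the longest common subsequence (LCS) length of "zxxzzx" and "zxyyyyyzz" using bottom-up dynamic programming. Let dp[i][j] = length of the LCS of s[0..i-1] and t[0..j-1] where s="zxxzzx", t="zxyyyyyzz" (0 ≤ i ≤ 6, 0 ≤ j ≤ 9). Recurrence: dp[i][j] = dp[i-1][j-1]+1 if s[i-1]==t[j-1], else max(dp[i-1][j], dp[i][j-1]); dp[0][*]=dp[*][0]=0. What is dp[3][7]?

2

   ''  z  x  y  y  y  y  y  z  z
''  0  0  0  0  0  0  0  0  0  0
 z  0  1  1  1  1  1  1  1  1  1
 x  0  1  2  2  2  2  2  2  2  2
 x  0  1  2  2  2  2  2  2  2  2
 z  0  1  2  2  2  2  2  2  3  3
 z  0  1  2  2  2  2  2  2  3  4
 x  0  1  2  2  2  2  2  2  3  4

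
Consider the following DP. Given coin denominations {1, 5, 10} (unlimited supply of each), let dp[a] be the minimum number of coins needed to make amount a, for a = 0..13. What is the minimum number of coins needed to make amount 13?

4

 a  0  1  2  3  4  5  6  7  8  9 10 11 12 13
dp  0  1  2  3  4  1  2  3  4  5  1  2  3  4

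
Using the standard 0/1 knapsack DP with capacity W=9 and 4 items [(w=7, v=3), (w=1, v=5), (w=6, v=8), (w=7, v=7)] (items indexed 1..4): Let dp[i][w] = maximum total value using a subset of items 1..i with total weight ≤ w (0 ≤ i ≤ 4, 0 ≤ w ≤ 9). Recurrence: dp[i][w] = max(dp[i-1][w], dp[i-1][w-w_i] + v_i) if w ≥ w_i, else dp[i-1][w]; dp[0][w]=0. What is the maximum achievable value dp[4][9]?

i\w   0   1   2   3   4   5   6   7   8   9
  0   0   0   0   0   0   0   0   0   0   0
  1   0   0   0   0   0   0   0   3   3   3
  2   0   5   5   5   5   5   5   5   8   8
  3   0   5   5   5   5   5   8  13  13  13
  4   0   5   5   5   5   5   8  13  13  13

13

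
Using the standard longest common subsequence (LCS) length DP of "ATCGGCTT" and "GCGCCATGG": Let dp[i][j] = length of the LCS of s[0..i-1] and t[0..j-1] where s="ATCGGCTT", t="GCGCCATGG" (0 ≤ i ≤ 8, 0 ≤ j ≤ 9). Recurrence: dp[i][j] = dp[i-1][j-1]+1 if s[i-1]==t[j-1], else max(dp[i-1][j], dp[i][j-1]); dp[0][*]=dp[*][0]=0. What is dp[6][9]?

4

   ''  G  C  G  C  C  A  T  G  G
''  0  0  0  0  0  0  0  0  0  0
 A  0  0  0  0  0  0  1  1  1  1
 T  0  0  0  0  0  0  1  2  2  2
 C  0  0  1  1  1  1  1  2  2  2
 G  0  1  1  2  2  2  2  2  3  3
 G  0  1  1  2  2  2  2  2  3  4
 C  0  1  2  2  3  3  3  3  3  4
 T  0  1  2  2  3  3  3  4  4  4
 T  0  1  2  2  3  3  3  4  4  4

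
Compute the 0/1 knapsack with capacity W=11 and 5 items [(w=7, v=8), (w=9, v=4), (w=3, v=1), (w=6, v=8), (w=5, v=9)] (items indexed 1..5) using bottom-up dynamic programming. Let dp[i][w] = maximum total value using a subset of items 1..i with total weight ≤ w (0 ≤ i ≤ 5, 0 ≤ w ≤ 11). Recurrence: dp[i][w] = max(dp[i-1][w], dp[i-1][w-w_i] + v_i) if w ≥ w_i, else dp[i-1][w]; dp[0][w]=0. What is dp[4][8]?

i\w   0   1   2   3   4   5   6   7   8   9  10  11
  0   0   0   0   0   0   0   0   0   0   0   0   0
  1   0   0   0   0   0   0   0   8   8   8   8   8
  2   0   0   0   0   0   0   0   8   8   8   8   8
  3   0   0   0   1   1   1   1   8   8   8   9   9
  4   0   0   0   1   1   1   8   8   8   9   9   9
  5   0   0   0   1   1   9   9   9  10  10  10  17

8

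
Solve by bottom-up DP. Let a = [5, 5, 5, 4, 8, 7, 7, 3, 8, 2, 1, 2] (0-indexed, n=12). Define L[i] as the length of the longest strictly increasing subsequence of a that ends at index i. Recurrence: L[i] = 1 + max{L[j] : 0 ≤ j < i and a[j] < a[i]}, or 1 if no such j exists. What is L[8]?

   i    0    1    2    3    4    5    6    7    8    9   10   11
a[i]    5    5    5    4    8    7    7    3    8    2    1    2
L[i]    1    1    1    1    2    2    2    1    3    1    1    2

3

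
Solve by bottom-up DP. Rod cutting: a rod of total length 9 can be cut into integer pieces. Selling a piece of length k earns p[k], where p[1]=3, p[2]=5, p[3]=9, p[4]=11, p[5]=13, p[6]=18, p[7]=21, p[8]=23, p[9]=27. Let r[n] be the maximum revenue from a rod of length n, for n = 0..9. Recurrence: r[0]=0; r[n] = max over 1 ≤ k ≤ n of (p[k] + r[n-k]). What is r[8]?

24

   n    0    1    2    3    4    5    6    7    8    9
r[n]    0    3    6    9   12   15   18   21   24   27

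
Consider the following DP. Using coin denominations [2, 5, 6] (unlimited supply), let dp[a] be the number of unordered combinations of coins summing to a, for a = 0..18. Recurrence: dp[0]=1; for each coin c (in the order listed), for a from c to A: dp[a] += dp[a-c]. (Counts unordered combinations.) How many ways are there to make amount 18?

6

after  coin     0     1     2     3     4     5     6     7     8     9    10    11    12    13    14    15    16    17    18
          2     1     0     1     0     1     0     1     0     1     0     1     0     1     0     1     0     1     0     1
          5     1     0     1     0     1     1     1     1     1     1     2     1     2     1     2     2     2     2     2
          6     1     0     1     0     1     1     2     1     2     1     3     2     4     2     4     3     5     4     6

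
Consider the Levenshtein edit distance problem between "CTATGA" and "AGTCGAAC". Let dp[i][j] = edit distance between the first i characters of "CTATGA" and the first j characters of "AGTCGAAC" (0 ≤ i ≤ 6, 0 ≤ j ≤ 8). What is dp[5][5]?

   ''  A  G  T  C  G  A  A  C
''  0  1  2  3  4  5  6  7  8
 C  1  1  2  3  3  4  5  6  7
 T  2  2  2  2  3  4  5  6  7
 A  3  2  3  3  3  4  4  5  6
 T  4  3  3  3  4  4  5  5  6
 G  5  4  3  4  4  4  5  6  6
 A  6  5  4  4  5  5  4  5  6

4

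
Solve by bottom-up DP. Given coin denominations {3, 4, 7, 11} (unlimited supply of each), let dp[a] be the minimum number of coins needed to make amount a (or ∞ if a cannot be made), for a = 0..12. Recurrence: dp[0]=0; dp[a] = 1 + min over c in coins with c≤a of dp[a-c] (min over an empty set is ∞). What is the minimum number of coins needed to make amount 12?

 a  0  1  2  3  4  5  6  7  8  9 10 11 12
dp  0  -  -  1  1  -  2  1  2  3  2  1  3
(- denotes ∞ / unreachable)

3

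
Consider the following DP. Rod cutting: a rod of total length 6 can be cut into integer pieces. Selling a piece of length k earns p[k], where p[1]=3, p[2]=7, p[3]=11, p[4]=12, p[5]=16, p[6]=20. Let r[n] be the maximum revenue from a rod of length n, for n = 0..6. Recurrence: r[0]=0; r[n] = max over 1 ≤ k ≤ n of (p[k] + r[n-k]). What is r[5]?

   n    0    1    2    3    4    5    6
r[n]    0    3    7   11   14   18   22

18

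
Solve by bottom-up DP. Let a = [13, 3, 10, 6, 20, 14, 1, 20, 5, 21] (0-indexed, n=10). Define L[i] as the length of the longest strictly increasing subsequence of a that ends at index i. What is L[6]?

1

   i    0    1    2    3    4    5    6    7    8    9
a[i]   13    3   10    6   20   14    1   20    5   21
L[i]    1    1    2    2    3    3    1    4    2    5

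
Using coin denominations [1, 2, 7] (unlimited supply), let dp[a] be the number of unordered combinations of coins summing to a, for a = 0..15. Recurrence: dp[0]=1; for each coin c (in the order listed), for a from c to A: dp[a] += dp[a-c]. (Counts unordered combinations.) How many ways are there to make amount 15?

14

after  coin     0     1     2     3     4     5     6     7     8     9    10    11    12    13    14    15
          1     1     1     1     1     1     1     1     1     1     1     1     1     1     1     1     1
          2     1     1     2     2     3     3     4     4     5     5     6     6     7     7     8     8
          7     1     1     2     2     3     3     4     5     6     7     8     9    10    11    13    14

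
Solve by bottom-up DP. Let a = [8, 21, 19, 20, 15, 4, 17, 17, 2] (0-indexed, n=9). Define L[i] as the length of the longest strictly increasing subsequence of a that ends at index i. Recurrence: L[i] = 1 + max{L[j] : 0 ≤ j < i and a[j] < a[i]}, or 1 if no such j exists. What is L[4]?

2

   i    0    1    2    3    4    5    6    7    8
a[i]    8   21   19   20   15    4   17   17    2
L[i]    1    2    2    3    2    1    3    3    1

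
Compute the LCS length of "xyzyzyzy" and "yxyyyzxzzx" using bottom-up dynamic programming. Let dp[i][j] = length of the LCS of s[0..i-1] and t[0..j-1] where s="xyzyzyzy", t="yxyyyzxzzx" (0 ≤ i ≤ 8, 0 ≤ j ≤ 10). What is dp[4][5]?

3

   ''  y  x  y  y  y  z  x  z  z  x
''  0  0  0  0  0  0  0  0  0  0  0
 x  0  0  1  1  1  1  1  1  1  1  1
 y  0  1  1  2  2  2  2  2  2  2  2
 z  0  1  1  2  2  2  3  3  3  3  3
 y  0  1  1  2  3  3  3  3  3  3  3
 z  0  1  1  2  3  3  4  4  4  4  4
 y  0  1  1  2  3  4  4  4  4  4  4
 z  0  1  1  2  3  4  5  5  5  5  5
 y  0  1  1  2  3  4  5  5  5  5  5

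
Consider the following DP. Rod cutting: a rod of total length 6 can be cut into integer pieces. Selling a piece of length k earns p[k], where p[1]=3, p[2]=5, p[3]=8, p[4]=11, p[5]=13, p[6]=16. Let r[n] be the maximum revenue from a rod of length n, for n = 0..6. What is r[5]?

15

   n    0    1    2    3    4    5    6
r[n]    0    3    6    9   12   15   18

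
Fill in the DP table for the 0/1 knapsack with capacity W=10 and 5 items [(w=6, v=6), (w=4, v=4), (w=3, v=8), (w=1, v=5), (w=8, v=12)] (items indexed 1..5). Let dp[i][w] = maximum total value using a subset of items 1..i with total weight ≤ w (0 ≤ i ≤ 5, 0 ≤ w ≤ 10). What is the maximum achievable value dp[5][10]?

i\w   0   1   2   3   4   5   6   7   8   9  10
  0   0   0   0   0   0   0   0   0   0   0   0
  1   0   0   0   0   0   0   6   6   6   6   6
  2   0   0   0   0   4   4   6   6   6   6  10
  3   0   0   0   8   8   8   8  12  12  14  14
  4   0   5   5   8  13  13  13  13  17  17  19
  5   0   5   5   8  13  13  13  13  17  17  19

19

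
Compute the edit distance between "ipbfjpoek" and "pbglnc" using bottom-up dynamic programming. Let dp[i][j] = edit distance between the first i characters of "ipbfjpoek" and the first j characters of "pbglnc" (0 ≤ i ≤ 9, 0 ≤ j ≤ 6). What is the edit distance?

   ''  p  b  g  l  n  c
''  0  1  2  3  4  5  6
 i  1  1  2  3  4  5  6
 p  2  1  2  3  4  5  6
 b  3  2  1  2  3  4  5
 f  4  3  2  2  3  4  5
 j  5  4  3  3  3  4  5
 p  6  5  4  4  4  4  5
 o  7  6  5  5  5  5  5
 e  8  7  6  6  6  6  6
 k  9  8  7  7  7  7  7

7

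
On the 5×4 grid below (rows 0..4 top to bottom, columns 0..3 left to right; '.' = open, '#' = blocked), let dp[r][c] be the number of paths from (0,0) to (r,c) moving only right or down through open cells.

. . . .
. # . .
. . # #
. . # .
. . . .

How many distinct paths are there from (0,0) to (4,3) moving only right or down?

3

r\c   0   1   2   3
  0   1   1   1   1
  1   1   0   1   2
  2   1   1   0   0
  3   1   2   0   0
  4   1   3   3   3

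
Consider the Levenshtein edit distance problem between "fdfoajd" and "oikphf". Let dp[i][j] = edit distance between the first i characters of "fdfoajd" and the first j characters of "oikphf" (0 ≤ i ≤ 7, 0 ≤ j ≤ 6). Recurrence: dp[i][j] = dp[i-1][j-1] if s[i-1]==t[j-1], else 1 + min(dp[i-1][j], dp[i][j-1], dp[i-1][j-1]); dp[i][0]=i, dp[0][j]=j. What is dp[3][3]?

   ''  o  i  k  p  h  f
''  0  1  2  3  4  5  6
 f  1  1  2  3  4  5  5
 d  2  2  2  3  4  5  6
 f  3  3  3  3  4  5  5
 o  4  3  4  4  4  5  6
 a  5  4  4  5  5  5  6
 j  6  5  5  5  6  6  6
 d  7  6  6  6  6  7  7

3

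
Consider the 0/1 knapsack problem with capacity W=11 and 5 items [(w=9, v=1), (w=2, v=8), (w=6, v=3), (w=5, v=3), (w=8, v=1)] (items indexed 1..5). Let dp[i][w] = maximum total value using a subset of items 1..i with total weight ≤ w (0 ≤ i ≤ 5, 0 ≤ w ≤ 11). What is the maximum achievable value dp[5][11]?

i\w   0   1   2   3   4   5   6   7   8   9  10  11
  0   0   0   0   0   0   0   0   0   0   0   0   0
  1   0   0   0   0   0   0   0   0   0   1   1   1
  2   0   0   8   8   8   8   8   8   8   8   8   9
  3   0   0   8   8   8   8   8   8  11  11  11  11
  4   0   0   8   8   8   8   8  11  11  11  11  11
  5   0   0   8   8   8   8   8  11  11  11  11  11

11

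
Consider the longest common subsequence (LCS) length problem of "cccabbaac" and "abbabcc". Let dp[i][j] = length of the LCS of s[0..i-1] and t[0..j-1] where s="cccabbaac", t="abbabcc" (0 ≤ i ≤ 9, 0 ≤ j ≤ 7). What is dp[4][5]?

1

   ''  a  b  b  a  b  c  c
''  0  0  0  0  0  0  0  0
 c  0  0  0  0  0  0  1  1
 c  0  0  0  0  0  0  1  2
 c  0  0  0  0  0  0  1  2
 a  0  1  1  1  1  1  1  2
 b  0  1  2  2  2  2  2  2
 b  0  1  2  3  3  3  3  3
 a  0  1  2  3  4  4  4  4
 a  0  1  2  3  4  4  4  4
 c  0  1  2  3  4  4  5  5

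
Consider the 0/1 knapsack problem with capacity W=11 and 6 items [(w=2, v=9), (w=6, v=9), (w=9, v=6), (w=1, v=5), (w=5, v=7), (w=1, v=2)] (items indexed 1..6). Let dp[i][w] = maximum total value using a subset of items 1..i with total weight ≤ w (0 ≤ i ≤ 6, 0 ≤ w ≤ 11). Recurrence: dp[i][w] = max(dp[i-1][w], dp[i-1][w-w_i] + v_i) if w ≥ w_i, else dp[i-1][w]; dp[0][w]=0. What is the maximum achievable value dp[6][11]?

25

i\w   0   1   2   3   4   5   6   7   8   9  10  11
  0   0   0   0   0   0   0   0   0   0   0   0   0
  1   0   0   9   9   9   9   9   9   9   9   9   9
  2   0   0   9   9   9   9   9   9  18  18  18  18
  3   0   0   9   9   9   9   9   9  18  18  18  18
  4   0   5   9  14  14  14  14  14  18  23  23  23
  5   0   5   9  14  14  14  14  16  21  23  23  23
  6   0   5   9  14  16  16  16  16  21  23  25  25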